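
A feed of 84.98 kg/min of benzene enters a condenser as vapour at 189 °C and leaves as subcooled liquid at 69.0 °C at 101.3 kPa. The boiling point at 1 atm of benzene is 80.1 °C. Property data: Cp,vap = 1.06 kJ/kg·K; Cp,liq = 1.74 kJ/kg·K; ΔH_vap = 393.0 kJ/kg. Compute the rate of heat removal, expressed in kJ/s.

vapour 189→80.1 °C: -115.43 kJ/kg
condensation at 80.1 °C: -393 kJ/kg
liquid 80.1→69.0 °C: -19.314 kJ/kg
Δh = -115.43 + -393 + -19.314 = -527.75 kJ/kg
Q = ṁ·Δh = 84.98 kg/min × -527.75 kJ/kg = -44848 kJ/min
|Q| = 747.47 kW

Q_c = 747 kJ/s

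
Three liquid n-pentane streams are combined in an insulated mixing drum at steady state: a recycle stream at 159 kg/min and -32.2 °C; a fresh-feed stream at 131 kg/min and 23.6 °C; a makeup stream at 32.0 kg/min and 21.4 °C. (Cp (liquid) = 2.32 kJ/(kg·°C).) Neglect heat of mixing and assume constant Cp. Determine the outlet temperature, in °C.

Adiabatic, steady state ⇒ Σ ṁᵢCp,ᵢ(T_out − Tᵢ) = 0
T_out = Σ ṁᵢCp,ᵢTᵢ / Σ ṁᵢCp,ᵢ
      = -3116.7 / 747.04 = -4.172 °C

T_out = -4.17 °C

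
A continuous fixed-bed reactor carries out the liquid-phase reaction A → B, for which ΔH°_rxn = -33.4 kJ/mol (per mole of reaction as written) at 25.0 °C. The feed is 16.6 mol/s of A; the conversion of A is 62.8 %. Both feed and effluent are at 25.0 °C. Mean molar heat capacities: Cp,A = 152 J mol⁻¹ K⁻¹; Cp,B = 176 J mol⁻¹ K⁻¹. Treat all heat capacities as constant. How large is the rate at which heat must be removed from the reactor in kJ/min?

Q_out = 20900 kJ/min

Extent of reaction ξ = 0.628 × 16.6 = 10.425 mol/s
Reaction term: ξ·ΔH°_rxn = 10.425 × -33.4 = -348.19 kJ/s
Q = ΔH = -348.19 kJ/s = -348.19 kW
Heat removed = 20891 kJ/min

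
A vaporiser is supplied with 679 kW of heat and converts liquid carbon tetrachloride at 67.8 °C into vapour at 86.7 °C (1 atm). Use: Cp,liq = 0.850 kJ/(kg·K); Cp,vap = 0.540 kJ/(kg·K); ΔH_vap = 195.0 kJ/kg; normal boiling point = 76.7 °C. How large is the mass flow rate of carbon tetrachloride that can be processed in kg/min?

ṁ = 196 kg/min

Δh = 0.850×(76.7−67.8) + 195.0 + 0.540×(86.7−76.7) = 207.97 kJ/kg
Q = 679 kW = 679 kJ/s = 40740 kJ/min
ṁ = Q/Δh = 40740 / 207.97 = 195.9 kg/min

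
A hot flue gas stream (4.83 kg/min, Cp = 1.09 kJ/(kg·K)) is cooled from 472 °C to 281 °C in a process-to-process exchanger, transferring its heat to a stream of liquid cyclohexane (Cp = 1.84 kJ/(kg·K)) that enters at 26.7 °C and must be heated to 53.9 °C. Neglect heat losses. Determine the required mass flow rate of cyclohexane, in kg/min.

Heat released by hot stream: Q = 4.83 × 1.09 × (472 − 281) = 1005.6 kJ/min
Energy balance on cold side (adiabatic exchanger): Q = ṁ_c·Cp_c·(T_c,out − T_c,in)
ṁ_c = 1005.6 / [1.84 × (53.9 − 26.7)] = 20.092 kg/min

ṁ_c = 20.1 kg/min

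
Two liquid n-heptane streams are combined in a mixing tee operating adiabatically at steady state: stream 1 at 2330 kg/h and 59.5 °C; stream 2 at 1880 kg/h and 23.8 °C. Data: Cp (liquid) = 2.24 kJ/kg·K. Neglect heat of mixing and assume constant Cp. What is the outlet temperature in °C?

T_out = 43.6 °C

Energy balance with Q = 0: Σ ṁᵢCp,ᵢ(T_out − Tᵢ) = 0
Σ ṁᵢCp,ᵢTᵢ = 2330×2.24×59.5 + 1880×2.24×23.8 = 410770
Σ ṁᵢCp,ᵢ = 2330×2.24 + 1880×2.24 = 9430.4
T_out = 410770 / 9430.4 = 43.558 °C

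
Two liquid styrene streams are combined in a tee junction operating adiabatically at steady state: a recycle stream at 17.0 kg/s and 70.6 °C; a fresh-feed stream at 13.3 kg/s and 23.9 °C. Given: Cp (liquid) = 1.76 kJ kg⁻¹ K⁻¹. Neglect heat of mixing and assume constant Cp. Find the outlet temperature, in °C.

No heat crosses the boundary, so H_out = H_in.
T_out = Σ ṁᵢCp,ᵢTᵢ / Σ ṁᵢCp,ᵢ
      = 2671.8 / 53.328 = 50.101 °C

T_out = 50.1 °C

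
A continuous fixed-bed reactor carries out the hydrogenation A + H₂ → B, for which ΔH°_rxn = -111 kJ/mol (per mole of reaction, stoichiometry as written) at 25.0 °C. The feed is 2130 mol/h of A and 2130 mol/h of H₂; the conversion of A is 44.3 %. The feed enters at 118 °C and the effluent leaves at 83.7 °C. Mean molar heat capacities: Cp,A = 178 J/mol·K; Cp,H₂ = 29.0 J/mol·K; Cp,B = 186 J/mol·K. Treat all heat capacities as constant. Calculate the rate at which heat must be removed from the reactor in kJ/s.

Extent of reaction ξ = 0.443 × 2130 = 943.59 mol/h
Reaction term: ξ·ΔH°_rxn = 943.59 × -111 = -104740 kJ/h
Sensible, feed 118→25 °C: -41005 kJ/h
Outlet flows (mol/h): A 1186.4, H₂ 1186.4, B 943.59
Sensible, products 25→83.7 °C: 24718 kJ/h
Q = ΔH = -121020 kJ/h = -33.618 kW
Heat removed = 33.618 kJ/s

Q_out = 33.6 kJ/s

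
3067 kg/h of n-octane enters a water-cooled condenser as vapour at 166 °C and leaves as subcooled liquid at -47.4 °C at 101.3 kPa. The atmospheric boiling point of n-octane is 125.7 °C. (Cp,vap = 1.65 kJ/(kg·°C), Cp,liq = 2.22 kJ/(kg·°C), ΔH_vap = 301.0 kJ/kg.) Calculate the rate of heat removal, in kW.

Q_c = 640 kW

vapour 166→125.7 °C: -66.495 kJ/kg
condensation at 125.7 °C: -301 kJ/kg
liquid 125.7→-47.4 °C: -384.28 kJ/kg
Δh = -66.495 + -301 + -384.28 = -751.78 kJ/kg
Q = ṁ·Δh = 3067 kg/h × -751.78 kJ/kg = -2.3057e+06 kJ/h
|Q| = 640.47 kW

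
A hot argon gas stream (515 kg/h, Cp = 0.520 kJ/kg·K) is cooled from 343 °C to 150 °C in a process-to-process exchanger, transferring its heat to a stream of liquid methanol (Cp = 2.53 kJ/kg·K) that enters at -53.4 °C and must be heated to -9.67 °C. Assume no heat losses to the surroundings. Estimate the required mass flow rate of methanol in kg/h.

Heat released by hot stream: Q = 515 × 0.520 × (343 − 150) = 51685 kJ/h
Energy balance on cold side (adiabatic exchanger): Q = ṁ_c·Cp_c·(T_c,out − T_c,in)
ṁ_c = 51685 / [2.53 × (-9.67 − -53.4)] = 467.16 kg/h

ṁ_c = 467 kg/h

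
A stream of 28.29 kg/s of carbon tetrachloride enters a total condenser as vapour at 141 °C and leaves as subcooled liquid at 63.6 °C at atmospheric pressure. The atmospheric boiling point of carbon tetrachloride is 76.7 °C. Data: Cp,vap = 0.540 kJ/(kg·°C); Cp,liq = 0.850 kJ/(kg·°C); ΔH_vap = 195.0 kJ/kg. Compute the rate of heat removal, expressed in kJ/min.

vapour 141→76.7 °C: -34.722 kJ/kg
condensation at 76.7 °C: -195 kJ/kg
liquid 76.7→63.6 °C: -11.135 kJ/kg
Δh = -34.722 + -195 + -11.135 = -240.86 kJ/kg
Q = ṁ·Δh = 28.29 kg/s × -240.86 kJ/kg = -6813.8 kJ/s
|Q| = 6813.8 kW = 408830 kJ/min

Q_c = 409000 kJ/min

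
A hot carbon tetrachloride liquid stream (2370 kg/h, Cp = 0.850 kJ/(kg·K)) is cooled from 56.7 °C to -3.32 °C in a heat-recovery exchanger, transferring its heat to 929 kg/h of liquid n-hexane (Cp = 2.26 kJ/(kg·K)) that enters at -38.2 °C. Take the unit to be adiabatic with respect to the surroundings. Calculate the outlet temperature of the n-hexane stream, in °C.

Heat released by hot stream: Q = 2370 × 0.850 × (56.7 − -3.32) = 120910 kJ/h
Energy balance on cold side (adiabatic exchanger): Q = ṁ_c·Cp_c·(T_c,out − T_c,in)
T_c,out = -38.2 + 120910/(929 × 2.26) = 19.389 °C

T_c,out = 19.4 °C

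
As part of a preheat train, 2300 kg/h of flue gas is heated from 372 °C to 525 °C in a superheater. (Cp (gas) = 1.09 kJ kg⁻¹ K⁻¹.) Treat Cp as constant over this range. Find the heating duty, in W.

Q = 107000 W

Q = ṁ·Cp·ΔT = 2300 × 1.09 × (525 − 372) = 383570 kJ/h
Converting: 383570 / 3600 s = 106.55 kW
Heating duty = 106550 W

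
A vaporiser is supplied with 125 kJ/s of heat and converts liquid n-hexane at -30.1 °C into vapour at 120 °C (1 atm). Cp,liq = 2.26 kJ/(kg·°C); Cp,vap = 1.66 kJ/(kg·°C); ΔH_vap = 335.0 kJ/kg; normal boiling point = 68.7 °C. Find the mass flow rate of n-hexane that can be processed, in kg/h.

Δh = 2.26×(68.7−-30.1) + 335.0 + 1.66×(120−68.7) = 643.45 kJ/kg
Q = 125 kJ/s = 125 kJ/s = 450000 kJ/h
ṁ = Q/Δh = 450000 / 643.45 = 699.36 kg/h

ṁ = 699 kg/h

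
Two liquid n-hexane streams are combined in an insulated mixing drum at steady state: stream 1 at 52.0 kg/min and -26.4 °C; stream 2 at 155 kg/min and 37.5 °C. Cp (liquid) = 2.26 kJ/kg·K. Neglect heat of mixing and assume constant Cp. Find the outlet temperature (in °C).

T_out = 21.4 °C

No heat crosses the boundary, so H_out = H_in.
T_out = Σ ṁᵢCp,ᵢTᵢ / Σ ṁᵢCp,ᵢ
      = 10034 / 467.82 = 21.448 °C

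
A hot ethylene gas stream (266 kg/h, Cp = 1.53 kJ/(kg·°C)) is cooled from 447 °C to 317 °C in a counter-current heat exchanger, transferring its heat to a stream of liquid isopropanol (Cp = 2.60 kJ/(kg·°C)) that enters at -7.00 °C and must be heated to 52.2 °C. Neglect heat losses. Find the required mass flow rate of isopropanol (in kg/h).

ṁ_c = 344 kg/h

Heat released by hot stream: Q = 266 × 1.53 × (447 − 317) = 52907 kJ/h
Energy balance on cold side (adiabatic exchanger): Q = ṁ_c·Cp_c·(T_c,out − T_c,in)
ṁ_c = 52907 / [2.60 × (52.2 − -7.00)] = 343.73 kg/h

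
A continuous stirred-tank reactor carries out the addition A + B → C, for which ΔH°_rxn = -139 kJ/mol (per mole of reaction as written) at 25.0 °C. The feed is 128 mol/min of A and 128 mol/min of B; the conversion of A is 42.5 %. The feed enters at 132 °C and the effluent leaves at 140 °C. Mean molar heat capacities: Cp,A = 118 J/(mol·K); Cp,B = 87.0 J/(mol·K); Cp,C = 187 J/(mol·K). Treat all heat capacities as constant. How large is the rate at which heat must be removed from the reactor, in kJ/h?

Extent of reaction ξ = 0.425 × 128 = 54.4 mol/min
Reaction term: ξ·ΔH°_rxn = 54.4 × -139 = -7561.6 kJ/min
Sensible, feed 132→25 °C: -2807.7 kJ/min
Outlet flows (mol/min): A 73.6, B 73.6, C 54.4
Sensible, products 25→140 °C: 2905 kJ/min
Q = ΔH = -7464.3 kJ/min = -124.4 kW
Heat removed = 447860 kJ/h

Q_out = 448000 kJ/h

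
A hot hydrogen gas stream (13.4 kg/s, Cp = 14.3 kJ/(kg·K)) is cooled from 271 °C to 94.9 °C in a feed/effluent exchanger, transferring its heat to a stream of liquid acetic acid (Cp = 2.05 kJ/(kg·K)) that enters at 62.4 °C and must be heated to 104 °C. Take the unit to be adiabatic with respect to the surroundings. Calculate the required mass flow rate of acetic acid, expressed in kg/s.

ṁ_c = 396 kg/s

Heat released by hot stream: Q = 13.4 × 14.3 × (271 − 94.9) = 33744 kJ/s
Energy balance on cold side (adiabatic exchanger): Q = ṁ_c·Cp_c·(T_c,out − T_c,in)
ṁ_c = 33744 / [2.05 × (104 − 62.4)] = 395.69 kg/s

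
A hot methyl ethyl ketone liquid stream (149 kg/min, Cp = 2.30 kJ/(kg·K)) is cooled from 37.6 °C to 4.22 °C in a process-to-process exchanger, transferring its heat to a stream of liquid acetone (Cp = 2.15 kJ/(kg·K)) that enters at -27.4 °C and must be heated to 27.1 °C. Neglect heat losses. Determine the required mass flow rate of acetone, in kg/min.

Heat released by hot stream: Q = 149 × 2.30 × (37.6 − 4.22) = 11439 kJ/min
Energy balance on cold side (adiabatic exchanger): Q = ṁ_c·Cp_c·(T_c,out − T_c,in)
ṁ_c = 11439 / [2.15 × (27.1 − -27.4)] = 97.626 kg/min

ṁ_c = 97.6 kg/min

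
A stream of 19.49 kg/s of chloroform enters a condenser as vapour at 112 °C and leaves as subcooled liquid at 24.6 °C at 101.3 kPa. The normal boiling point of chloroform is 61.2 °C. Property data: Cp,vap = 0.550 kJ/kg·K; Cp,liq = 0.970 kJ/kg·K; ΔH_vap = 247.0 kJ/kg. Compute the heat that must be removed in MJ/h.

vapour 112→61.2 °C: -27.94 kJ/kg
condensation at 61.2 °C: -247 kJ/kg
liquid 61.2→24.6 °C: -35.502 kJ/kg
Δh = -27.94 + -247 + -35.502 = -310.44 kJ/kg
Q = ṁ·Δh = 19.49 kg/s × -310.44 kJ/kg = -6050.5 kJ/s
|Q| = 6050.5 kW = 21782 MJ/h

Q_c = 21800 MJ/h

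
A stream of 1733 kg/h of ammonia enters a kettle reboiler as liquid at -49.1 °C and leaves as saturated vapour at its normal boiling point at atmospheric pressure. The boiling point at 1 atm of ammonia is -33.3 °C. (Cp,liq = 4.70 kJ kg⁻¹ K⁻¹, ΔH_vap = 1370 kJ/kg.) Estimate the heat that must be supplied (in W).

Q = 695000 W

liquid -49.1→-33.3 °C: 74.26 kJ/kg
vaporisation at -33.3 °C: 1370 kJ/kg
Δh = 74.26 + 1370 = 1444.3 kJ/kg
Q = ṁ·Δh = 1733 kg/h × 1444.3 kJ/kg = 2.5029e+06 kJ/h
|Q| = 695.25 kW = 695250 W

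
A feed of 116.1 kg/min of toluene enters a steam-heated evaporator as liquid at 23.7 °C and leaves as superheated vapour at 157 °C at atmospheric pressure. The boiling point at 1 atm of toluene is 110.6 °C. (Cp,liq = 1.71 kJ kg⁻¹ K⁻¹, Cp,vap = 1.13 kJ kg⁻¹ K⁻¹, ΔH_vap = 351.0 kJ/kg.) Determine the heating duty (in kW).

Q = 1070 kW

liquid 23.7→110.6 °C: 148.6 kJ/kg
vaporisation at 110.6 °C: 351 kJ/kg
vapour 110.6→157 °C: 52.432 kJ/kg
Δh = 148.6 + 351 + 52.432 = 552.03 kJ/kg
Q = ṁ·Δh = 116.1 kg/min × 552.03 kJ/kg = 64091 kJ/min
|Q| = 1068.2 kW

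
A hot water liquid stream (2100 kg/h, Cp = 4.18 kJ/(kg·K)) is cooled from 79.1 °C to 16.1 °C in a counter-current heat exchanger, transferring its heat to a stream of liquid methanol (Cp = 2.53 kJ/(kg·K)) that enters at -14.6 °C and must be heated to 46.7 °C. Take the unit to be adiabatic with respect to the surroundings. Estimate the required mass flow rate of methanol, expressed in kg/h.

Heat released by hot stream: Q = 2100 × 4.18 × (79.1 − 16.1) = 553010 kJ/h
Energy balance on cold side (adiabatic exchanger): Q = ṁ_c·Cp_c·(T_c,out − T_c,in)
ṁ_c = 553010 / [2.53 × (46.7 − -14.6)] = 3565.8 kg/h

ṁ_c = 3570 kg/h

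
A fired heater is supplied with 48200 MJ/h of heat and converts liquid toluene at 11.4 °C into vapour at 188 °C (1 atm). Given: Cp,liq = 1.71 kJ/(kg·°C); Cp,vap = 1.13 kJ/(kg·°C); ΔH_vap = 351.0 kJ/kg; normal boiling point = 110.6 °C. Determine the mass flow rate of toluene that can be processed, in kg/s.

Δh = 1.71×(110.6−11.4) + 351.0 + 1.13×(188−110.6) = 608.09 kJ/kg
Q = 48200 MJ/h = 13389 kJ/s = 13389 kJ/s
ṁ = Q/Δh = 13389 / 608.09 = 22.018 kg/s

ṁ = 22.0 kg/s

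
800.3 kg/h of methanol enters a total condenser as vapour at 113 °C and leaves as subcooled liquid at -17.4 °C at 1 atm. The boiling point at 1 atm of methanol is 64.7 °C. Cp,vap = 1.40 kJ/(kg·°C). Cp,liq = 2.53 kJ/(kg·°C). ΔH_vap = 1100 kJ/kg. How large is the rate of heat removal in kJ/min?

vapour 113→64.7 °C: -67.62 kJ/kg
condensation at 64.7 °C: -1100 kJ/kg
liquid 64.7→-17.4 °C: -207.71 kJ/kg
Δh = -67.62 + -1100 + -207.71 = -1375.3 kJ/kg
Q = ṁ·Δh = 800.3 kg/h × -1375.3 kJ/kg = -1.1007e+06 kJ/h
|Q| = 305.74 kW = 18345 kJ/min

Q_c = 18300 kJ/min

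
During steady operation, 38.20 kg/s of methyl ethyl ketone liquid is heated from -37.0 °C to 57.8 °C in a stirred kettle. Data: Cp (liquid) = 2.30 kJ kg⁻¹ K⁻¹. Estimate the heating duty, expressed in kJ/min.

Q = 500000 kJ/min

Q = ṁ·Cp·ΔT = 38.20 × 2.30 × (57.8 − -37.0) = 8329.1 kJ/s
Heating duty = 499750 kJ/min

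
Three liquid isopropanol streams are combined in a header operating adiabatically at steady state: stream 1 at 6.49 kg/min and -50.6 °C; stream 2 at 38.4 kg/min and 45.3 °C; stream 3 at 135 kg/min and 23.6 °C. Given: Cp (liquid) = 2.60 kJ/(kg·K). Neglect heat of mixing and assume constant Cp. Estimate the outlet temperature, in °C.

No heat crosses the boundary, so H_out = H_in.
Σ ṁᵢCp,ᵢTᵢ = 6.49×2.60×-50.6 + 38.4×2.60×45.3 + 135×2.60×23.6 = 11953
Σ ṁᵢCp,ᵢ = 6.49×2.60 + 38.4×2.60 + 135×2.60 = 467.71
T_out = 11953 / 467.71 = 25.555 °C

T_out = 25.6 °C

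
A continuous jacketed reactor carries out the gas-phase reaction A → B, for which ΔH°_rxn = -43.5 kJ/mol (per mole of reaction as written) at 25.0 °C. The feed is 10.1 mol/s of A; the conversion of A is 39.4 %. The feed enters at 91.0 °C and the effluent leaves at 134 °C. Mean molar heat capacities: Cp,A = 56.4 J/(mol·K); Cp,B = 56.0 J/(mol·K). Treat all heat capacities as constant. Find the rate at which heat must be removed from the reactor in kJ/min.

Q_out = 8930 kJ/min

Extent of reaction ξ = 0.394 × 10.1 = 3.9794 mol/s
Reaction term: ξ·ΔH°_rxn = 3.9794 × -43.5 = -173.1 kJ/s
Sensible, feed 91.0→25 °C: -37.596 kJ/s
Outlet flows (mol/s): A 6.1206, B 3.9794
Sensible, products 25→134 °C: 61.917 kJ/s
Q = ΔH = -148.78 kJ/s = -148.78 kW
Heat removed = 8927 kJ/min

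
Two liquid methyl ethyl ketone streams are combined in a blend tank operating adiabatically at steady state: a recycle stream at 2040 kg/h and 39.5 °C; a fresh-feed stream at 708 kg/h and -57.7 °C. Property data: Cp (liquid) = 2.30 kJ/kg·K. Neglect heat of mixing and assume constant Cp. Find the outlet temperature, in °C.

T_out = 14.5 °C

Energy balance with Q = 0: Σ ṁᵢCp,ᵢ(T_out − Tᵢ) = 0
Σ ṁᵢCp,ᵢTᵢ = 2040×2.30×39.5 + 708×2.30×-57.7 = 91375
Σ ṁᵢCp,ᵢ = 2040×2.30 + 708×2.30 = 6320.4
T_out = 91375 / 6320.4 = 14.457 °C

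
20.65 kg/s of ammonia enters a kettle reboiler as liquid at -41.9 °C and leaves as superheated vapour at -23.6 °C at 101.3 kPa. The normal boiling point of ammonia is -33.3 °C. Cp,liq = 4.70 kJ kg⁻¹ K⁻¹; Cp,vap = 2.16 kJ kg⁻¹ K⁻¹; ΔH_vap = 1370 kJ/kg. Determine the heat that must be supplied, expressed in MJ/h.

Q = 106000 MJ/h

liquid -41.9→-33.3 °C: 40.42 kJ/kg
vaporisation at -33.3 °C: 1370 kJ/kg
vapour -33.3→-23.6 °C: 20.952 kJ/kg
Δh = 40.42 + 1370 + 20.952 = 1431.4 kJ/kg
Q = ṁ·Δh = 20.65 kg/s × 1431.4 kJ/kg = 29558 kJ/s
|Q| = 29558 kW = 106410 MJ/h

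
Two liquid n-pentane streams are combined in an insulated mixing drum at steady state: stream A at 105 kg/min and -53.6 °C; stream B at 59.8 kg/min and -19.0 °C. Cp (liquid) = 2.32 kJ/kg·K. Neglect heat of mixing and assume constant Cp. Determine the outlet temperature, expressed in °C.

T_out = -41.0 °C

Energy balance with Q = 0: Σ ṁᵢCp,ᵢ(T_out − Tᵢ) = 0
Σ ṁᵢCp,ᵢTᵢ = 105×2.32×-53.6 + 59.8×2.32×-19.0 = -15693
Σ ṁᵢCp,ᵢ = 105×2.32 + 59.8×2.32 = 382.34
T_out = -15693 / 382.34 = -41.045 °C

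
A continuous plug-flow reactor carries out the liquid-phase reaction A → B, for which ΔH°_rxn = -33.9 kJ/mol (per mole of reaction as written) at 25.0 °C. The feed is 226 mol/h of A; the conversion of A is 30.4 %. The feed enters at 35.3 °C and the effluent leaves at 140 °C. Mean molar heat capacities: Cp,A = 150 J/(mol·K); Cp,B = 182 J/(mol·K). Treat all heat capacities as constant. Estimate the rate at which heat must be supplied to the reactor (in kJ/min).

Q_in = 24.6 kJ/min

Extent of reaction ξ = 0.304 × 226 = 68.704 mol/h
Reaction term: ξ·ΔH°_rxn = 68.704 × -33.9 = -2329.1 kJ/h
Sensible, feed 35.3→25 °C: -349.17 kJ/h
Outlet flows (mol/h): A 157.3, B 68.704
Sensible, products 25→140 °C: 4151.3 kJ/h
Q = ΔH = 1473.1 kJ/h = 0.40919 kW
Heat supplied = 24.552 kJ/min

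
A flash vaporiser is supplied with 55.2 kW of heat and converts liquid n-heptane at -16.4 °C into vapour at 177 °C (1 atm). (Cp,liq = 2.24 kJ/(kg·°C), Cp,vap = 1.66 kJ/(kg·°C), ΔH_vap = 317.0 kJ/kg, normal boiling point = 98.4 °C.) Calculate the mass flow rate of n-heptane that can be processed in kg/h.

ṁ = 282 kg/h

Δh = 2.24×(98.4−-16.4) + 317.0 + 1.66×(177−98.4) = 704.63 kJ/kg
Q = 55.2 kW = 55.2 kJ/s = 198720 kJ/h
ṁ = Q/Δh = 198720 / 704.63 = 282.02 kg/h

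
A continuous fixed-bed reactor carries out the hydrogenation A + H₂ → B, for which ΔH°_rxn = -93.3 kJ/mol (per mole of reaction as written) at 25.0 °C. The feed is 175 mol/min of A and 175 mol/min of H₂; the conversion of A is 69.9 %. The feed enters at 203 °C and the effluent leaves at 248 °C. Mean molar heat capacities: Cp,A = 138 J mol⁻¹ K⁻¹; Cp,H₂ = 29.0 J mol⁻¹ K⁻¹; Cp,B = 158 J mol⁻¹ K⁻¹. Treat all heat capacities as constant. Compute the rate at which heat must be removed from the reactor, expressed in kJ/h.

Q_out = 621000 kJ/h

Extent of reaction ξ = 0.699 × 175 = 122.32 mol/min
Reaction term: ξ·ΔH°_rxn = 122.32 × -93.3 = -11413 kJ/min
Sensible, feed 203→25 °C: -5202.1 kJ/min
Outlet flows (mol/min): A 52.675, H₂ 52.675, B 122.32
Sensible, products 25→248 °C: 6271.7 kJ/min
Q = ΔH = -10343 kJ/min = -172.39 kW
Heat removed = 620600 kJ/h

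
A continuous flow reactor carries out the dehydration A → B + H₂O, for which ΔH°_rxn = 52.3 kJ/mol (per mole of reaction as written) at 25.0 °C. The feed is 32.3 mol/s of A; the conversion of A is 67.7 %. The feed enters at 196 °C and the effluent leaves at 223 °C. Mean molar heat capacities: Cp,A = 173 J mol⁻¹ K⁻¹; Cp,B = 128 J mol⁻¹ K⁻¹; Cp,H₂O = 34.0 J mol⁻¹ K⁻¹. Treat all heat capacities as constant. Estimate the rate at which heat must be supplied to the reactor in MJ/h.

Q_in = 4490 MJ/h

Extent of reaction ξ = 0.677 × 32.3 = 21.867 mol/s
Reaction term: ξ·ΔH°_rxn = 21.867 × 52.3 = 1143.6 kJ/s
Sensible, feed 196→25 °C: -955.53 kJ/s
Outlet flows (mol/s): A 10.433, B 21.867, H₂O 21.867
Sensible, products 25→223 °C: 1058.8 kJ/s
Q = ΔH = 1246.9 kJ/s = 1246.9 kW
Heat supplied = 4488.8 MJ/h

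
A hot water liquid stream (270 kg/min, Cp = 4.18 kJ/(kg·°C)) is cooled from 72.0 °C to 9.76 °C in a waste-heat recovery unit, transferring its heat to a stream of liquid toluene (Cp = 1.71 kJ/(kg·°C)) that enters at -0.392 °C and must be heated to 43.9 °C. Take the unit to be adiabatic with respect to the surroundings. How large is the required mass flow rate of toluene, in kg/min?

Heat released by hot stream: Q = 270 × 4.18 × (72.0 − 9.76) = 70244 kJ/min
Energy balance on cold side (adiabatic exchanger): Q = ṁ_c·Cp_c·(T_c,out − T_c,in)
ṁ_c = 70244 / [1.71 × (43.9 − -0.392)] = 927.45 kg/min

ṁ_c = 927 kg/min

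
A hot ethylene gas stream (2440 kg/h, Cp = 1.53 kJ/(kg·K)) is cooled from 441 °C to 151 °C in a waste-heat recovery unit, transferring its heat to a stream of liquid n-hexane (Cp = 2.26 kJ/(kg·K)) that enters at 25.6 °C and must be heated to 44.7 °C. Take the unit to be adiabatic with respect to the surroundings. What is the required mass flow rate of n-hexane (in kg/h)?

ṁ_c = 25100 kg/h

Heat released by hot stream: Q = 2440 × 1.53 × (441 − 151) = 1.0826e+06 kJ/h
Energy balance on cold side (adiabatic exchanger): Q = ṁ_c·Cp_c·(T_c,out − T_c,in)
ṁ_c = 1.0826e+06 / [2.26 × (44.7 − 25.6)] = 25081 kg/h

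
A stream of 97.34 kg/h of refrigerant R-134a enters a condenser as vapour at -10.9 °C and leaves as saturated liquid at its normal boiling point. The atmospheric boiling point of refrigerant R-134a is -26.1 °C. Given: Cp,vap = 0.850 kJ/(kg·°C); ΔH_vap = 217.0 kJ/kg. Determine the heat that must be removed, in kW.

Q_c = 6.22 kW

vapour -10.9→-26.1 °C: -12.92 kJ/kg
condensation at -26.1 °C: -217 kJ/kg
Δh = -12.92 + -217 = -229.92 kJ/kg
Q = ṁ·Δh = 97.34 kg/h × -229.92 kJ/kg = -22380 kJ/h
|Q| = 6.2168 kW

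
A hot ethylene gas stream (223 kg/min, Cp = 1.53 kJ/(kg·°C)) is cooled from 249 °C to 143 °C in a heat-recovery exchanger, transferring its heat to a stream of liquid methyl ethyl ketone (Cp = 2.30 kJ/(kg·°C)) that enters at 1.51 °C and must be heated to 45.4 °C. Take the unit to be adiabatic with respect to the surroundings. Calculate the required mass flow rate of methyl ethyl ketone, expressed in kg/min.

Heat released by hot stream: Q = 223 × 1.53 × (249 − 143) = 36166 kJ/min
Energy balance on cold side (adiabatic exchanger): Q = ṁ_c·Cp_c·(T_c,out − T_c,in)
ṁ_c = 36166 / [2.30 × (45.4 − 1.51)] = 358.27 kg/min

ṁ_c = 358 kg/min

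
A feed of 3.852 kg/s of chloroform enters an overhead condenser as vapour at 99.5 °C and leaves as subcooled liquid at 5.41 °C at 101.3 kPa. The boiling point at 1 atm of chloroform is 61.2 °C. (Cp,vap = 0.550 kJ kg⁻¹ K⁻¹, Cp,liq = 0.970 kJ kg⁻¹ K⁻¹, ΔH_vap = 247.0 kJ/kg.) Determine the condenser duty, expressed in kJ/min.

vapour 99.5→61.2 °C: -21.065 kJ/kg
condensation at 61.2 °C: -247 kJ/kg
liquid 61.2→5.41 °C: -54.116 kJ/kg
Δh = -21.065 + -247 + -54.116 = -322.18 kJ/kg
Q = ṁ·Δh = 3.852 kg/s × -322.18 kJ/kg = -1241 kJ/s
|Q| = 1241 kW = 74463 kJ/min

Q_c = 74500 kJ/min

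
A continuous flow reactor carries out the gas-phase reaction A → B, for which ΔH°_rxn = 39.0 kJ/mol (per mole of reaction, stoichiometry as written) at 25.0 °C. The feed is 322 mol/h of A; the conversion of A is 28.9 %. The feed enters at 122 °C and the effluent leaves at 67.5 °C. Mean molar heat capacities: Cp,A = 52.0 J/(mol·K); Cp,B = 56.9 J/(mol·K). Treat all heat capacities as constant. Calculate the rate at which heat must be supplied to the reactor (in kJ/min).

Extent of reaction ξ = 0.289 × 322 = 93.058 mol/h
Reaction term: ξ·ΔH°_rxn = 93.058 × 39.0 = 3629.3 kJ/h
Sensible, feed 122→25 °C: -1624.2 kJ/h
Outlet flows (mol/h): A 228.94, B 93.058
Sensible, products 25→67.5 °C: 731 kJ/h
Q = ΔH = 2736.1 kJ/h = 0.76003 kW
Heat supplied = 45.602 kJ/min

Q_in = 45.6 kJ/min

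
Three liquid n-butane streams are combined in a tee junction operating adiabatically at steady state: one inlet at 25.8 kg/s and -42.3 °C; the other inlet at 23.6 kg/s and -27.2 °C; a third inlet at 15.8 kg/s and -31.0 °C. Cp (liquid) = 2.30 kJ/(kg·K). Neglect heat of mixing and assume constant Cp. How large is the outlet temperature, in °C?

Energy balance with Q = 0: Σ ṁᵢCp,ᵢ(T_out − Tᵢ) = 0
T_out = Σ ṁᵢCp,ᵢTᵢ / Σ ṁᵢCp,ᵢ
      = -5113 / 149.96 = -34.096 °C

T_out = -34.1 °C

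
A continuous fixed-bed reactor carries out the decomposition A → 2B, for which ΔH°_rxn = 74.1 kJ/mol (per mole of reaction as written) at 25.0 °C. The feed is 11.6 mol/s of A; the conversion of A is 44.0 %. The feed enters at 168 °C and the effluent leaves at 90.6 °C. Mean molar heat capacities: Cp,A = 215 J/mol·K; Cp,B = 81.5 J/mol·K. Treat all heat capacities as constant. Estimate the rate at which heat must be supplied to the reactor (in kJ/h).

Extent of reaction ξ = 0.440 × 11.6 = 5.104 mol/s
Reaction term: ξ·ΔH°_rxn = 5.104 × 74.1 = 378.21 kJ/s
Sensible, feed 168→25 °C: -356.64 kJ/s
Outlet flows (mol/s): A 6.496, B 10.208
Sensible, products 25→90.6 °C: 146.2 kJ/s
Q = ΔH = 167.76 kJ/s = 167.76 kW
Heat supplied = 603940 kJ/h

Q_in = 604000 kJ/h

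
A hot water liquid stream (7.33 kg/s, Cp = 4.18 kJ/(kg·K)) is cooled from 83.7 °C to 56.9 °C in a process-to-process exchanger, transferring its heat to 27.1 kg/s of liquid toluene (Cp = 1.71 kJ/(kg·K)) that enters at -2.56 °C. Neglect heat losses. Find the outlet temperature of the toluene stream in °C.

Heat released by hot stream: Q = 7.33 × 4.18 × (83.7 − 56.9) = 821.14 kJ/s
Energy balance on cold side (adiabatic exchanger): Q = ṁ_c·Cp_c·(T_c,out − T_c,in)
T_c,out = -2.56 + 821.14/(27.1 × 1.71) = 15.159 °C

T_c,out = 15.2 °C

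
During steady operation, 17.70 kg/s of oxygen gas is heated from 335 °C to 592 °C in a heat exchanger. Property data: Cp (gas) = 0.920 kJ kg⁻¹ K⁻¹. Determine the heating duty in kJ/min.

Q = 251000 kJ/min

Q = ṁ·Cp·ΔT = 17.70 × 0.920 × (592 − 335) = 4185 kJ/s
Heating duty = 251100 kJ/min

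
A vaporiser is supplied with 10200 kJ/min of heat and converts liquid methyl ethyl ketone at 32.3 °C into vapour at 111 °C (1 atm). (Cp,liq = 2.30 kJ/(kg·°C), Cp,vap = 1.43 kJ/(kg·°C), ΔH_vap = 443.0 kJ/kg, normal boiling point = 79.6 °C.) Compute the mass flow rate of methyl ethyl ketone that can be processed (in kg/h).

ṁ = 1030 kg/h

Δh = 2.30×(79.6−32.3) + 443.0 + 1.43×(111−79.6) = 596.69 kJ/kg
Q = 10200 kJ/min = 170 kJ/s = 612000 kJ/h
ṁ = Q/Δh = 612000 / 596.69 = 1025.7 kg/h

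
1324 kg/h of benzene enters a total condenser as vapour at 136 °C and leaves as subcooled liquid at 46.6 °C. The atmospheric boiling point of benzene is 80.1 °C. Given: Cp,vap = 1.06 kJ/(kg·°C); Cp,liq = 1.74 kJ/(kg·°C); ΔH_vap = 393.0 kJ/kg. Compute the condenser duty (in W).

vapour 136→80.1 °C: -59.254 kJ/kg
condensation at 80.1 °C: -393 kJ/kg
liquid 80.1→46.6 °C: -58.29 kJ/kg
Δh = -59.254 + -393 + -58.29 = -510.54 kJ/kg
Q = ṁ·Δh = 1324 kg/h × -510.54 kJ/kg = -675960 kJ/h
|Q| = 187.77 kW = 187770 W

Q_c = 188000 W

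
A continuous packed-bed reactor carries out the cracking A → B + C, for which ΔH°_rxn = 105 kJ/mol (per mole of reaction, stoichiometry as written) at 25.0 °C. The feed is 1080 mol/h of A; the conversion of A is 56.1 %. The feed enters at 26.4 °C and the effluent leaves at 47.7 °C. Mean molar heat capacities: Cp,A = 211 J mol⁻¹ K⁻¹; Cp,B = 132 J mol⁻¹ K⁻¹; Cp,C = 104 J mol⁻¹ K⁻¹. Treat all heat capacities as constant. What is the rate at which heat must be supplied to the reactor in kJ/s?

Extent of reaction ξ = 0.561 × 1080 = 605.88 mol/h
Reaction term: ξ·ΔH°_rxn = 605.88 × 105 = 63617 kJ/h
Sensible, feed 26.4→25 °C: -319.03 kJ/h
Outlet flows (mol/h): A 474.12, B 605.88, C 605.88
Sensible, products 25→47.7 °C: 5516.7 kJ/h
Q = ΔH = 68815 kJ/h = 19.115 kW
Heat supplied = 19.115 kJ/s

Q_in = 19.1 kJ/s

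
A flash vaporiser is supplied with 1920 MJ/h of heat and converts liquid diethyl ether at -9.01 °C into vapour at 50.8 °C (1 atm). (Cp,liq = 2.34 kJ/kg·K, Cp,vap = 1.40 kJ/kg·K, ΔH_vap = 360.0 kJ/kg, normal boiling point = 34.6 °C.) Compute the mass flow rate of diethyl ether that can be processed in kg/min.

ṁ = 66.0 kg/min

Δh = 2.34×(34.6−-9.01) + 360.0 + 1.40×(50.8−34.6) = 484.73 kJ/kg
Q = 1920 MJ/h = 533.33 kJ/s = 32000 kJ/min
ṁ = Q/Δh = 32000 / 484.73 = 66.016 kg/min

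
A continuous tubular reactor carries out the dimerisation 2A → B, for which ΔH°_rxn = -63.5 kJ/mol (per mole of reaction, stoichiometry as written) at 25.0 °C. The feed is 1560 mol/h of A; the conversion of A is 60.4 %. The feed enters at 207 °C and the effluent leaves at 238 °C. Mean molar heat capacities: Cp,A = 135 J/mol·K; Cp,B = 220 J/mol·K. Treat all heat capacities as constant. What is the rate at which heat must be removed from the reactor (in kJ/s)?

Q_out = 7.89 kJ/s

Extent of reaction ξ = 0.604 × 1560 / 2 = 471.12 mol/h
Reaction term: ξ·ΔH°_rxn = 471.12 × -63.5 = -29916 kJ/h
Sensible, feed 207→25 °C: -38329 kJ/h
Outlet flows (mol/h): A 617.76, B 471.12
Sensible, products 25→238 °C: 39840 kJ/h
Q = ΔH = -28405 kJ/h = -7.8903 kW
Heat removed = 7.8903 kJ/s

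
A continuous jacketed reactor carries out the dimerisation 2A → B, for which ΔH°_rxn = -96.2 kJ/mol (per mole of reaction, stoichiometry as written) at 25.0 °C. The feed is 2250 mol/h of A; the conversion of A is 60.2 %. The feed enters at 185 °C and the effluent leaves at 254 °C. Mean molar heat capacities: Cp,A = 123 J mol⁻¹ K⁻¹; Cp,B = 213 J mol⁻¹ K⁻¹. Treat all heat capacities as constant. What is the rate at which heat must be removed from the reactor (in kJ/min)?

Extent of reaction ξ = 0.602 × 2250 / 2 = 677.25 mol/h
Reaction term: ξ·ΔH°_rxn = 677.25 × -96.2 = -65151 kJ/h
Sensible, feed 185→25 °C: -44280 kJ/h
Outlet flows (mol/h): A 895.5, B 677.25
Sensible, products 25→254 °C: 58258 kJ/h
Q = ΔH = -51174 kJ/h = -14.215 kW
Heat removed = 852.89 kJ/min

Q_out = 853 kJ/min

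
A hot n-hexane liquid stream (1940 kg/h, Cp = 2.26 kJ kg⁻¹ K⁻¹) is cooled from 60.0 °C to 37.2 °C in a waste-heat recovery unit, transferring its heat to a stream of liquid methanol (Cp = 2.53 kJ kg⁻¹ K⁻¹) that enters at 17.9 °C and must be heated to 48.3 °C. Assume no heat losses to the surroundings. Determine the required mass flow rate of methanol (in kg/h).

Heat released by hot stream: Q = 1940 × 2.26 × (60.0 − 37.2) = 99964 kJ/h
Energy balance on cold side (adiabatic exchanger): Q = ṁ_c·Cp_c·(T_c,out − T_c,in)
ṁ_c = 99964 / [2.53 × (48.3 − 17.9)] = 1299.7 kg/h

ṁ_c = 1300 kg/h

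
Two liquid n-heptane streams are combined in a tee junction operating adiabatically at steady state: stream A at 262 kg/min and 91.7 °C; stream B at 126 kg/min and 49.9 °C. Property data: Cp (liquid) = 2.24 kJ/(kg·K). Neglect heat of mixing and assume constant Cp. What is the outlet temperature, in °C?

Energy balance with Q = 0: Σ ṁᵢCp,ᵢ(T_out − Tᵢ) = 0
T_out = Σ ṁᵢCp,ᵢTᵢ / Σ ṁᵢCp,ᵢ
      = 67901 / 869.12 = 78.126 °C

T_out = 78.1 °C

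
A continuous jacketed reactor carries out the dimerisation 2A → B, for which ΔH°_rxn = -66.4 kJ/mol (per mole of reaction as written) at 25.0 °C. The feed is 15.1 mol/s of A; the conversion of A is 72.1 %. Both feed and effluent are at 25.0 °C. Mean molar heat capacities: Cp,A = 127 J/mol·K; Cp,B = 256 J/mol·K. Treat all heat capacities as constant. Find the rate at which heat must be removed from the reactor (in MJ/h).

Extent of reaction ξ = 0.721 × 15.1 / 2 = 5.4436 mol/s
Reaction term: ξ·ΔH°_rxn = 5.4436 × -66.4 = -361.45 kJ/s
Q = ΔH = -361.45 kJ/s = -361.45 kW
Heat removed = 1301.2 MJ/h

Q_out = 1300 MJ/h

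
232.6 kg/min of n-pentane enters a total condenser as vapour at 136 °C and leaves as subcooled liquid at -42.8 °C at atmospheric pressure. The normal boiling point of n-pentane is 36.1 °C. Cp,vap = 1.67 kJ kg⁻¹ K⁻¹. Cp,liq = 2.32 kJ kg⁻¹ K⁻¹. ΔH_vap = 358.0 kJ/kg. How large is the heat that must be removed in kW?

vapour 136→36.1 °C: -166.83 kJ/kg
condensation at 36.1 °C: -358 kJ/kg
liquid 36.1→-42.8 °C: -183.05 kJ/kg
Δh = -166.83 + -358 + -183.05 = -707.88 kJ/kg
Q = ṁ·Δh = 232.6 kg/min × -707.88 kJ/kg = -164650 kJ/min
|Q| = 2744.2 kW

Q_c = 2740 kW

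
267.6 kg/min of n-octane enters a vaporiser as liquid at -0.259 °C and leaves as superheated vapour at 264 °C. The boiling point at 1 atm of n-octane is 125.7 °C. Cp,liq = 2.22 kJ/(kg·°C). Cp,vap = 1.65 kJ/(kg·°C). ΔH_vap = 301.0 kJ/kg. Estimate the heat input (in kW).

liquid -0.259→125.7 °C: 279.63 kJ/kg
vaporisation at 125.7 °C: 301 kJ/kg
vapour 125.7→264 °C: 228.19 kJ/kg
Δh = 279.63 + 301 + 228.19 = 808.82 kJ/kg
Q = ṁ·Δh = 267.6 kg/min × 808.82 kJ/kg = 216440 kJ/min
|Q| = 3607.4 kW

Q = 3610 kW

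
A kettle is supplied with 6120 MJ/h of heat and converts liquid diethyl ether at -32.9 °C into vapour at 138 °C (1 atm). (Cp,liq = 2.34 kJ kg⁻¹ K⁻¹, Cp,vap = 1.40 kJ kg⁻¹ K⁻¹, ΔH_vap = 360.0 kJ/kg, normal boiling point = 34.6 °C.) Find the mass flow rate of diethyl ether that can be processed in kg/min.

Δh = 2.34×(34.6−-32.9) + 360.0 + 1.40×(138−34.6) = 662.71 kJ/kg
Q = 6120 MJ/h = 1700 kJ/s = 102000 kJ/min
ṁ = Q/Δh = 102000 / 662.71 = 153.91 kg/min

ṁ = 154 kg/min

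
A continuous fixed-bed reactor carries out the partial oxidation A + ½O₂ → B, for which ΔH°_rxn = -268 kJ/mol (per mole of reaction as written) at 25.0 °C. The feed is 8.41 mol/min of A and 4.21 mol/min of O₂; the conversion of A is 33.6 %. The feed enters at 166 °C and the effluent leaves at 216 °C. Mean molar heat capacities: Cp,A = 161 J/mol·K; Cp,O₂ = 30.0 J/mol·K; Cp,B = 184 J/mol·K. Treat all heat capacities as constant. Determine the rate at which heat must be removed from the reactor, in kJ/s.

Q_out = 11.3 kJ/s

Extent of reaction ξ = 0.336 × 8.41 = 2.8258 mol/min
Reaction term: ξ·ΔH°_rxn = 2.8258 × -268 = -757.3 kJ/min
Sensible, feed 166→25 °C: -208.72 kJ/min
Outlet flows (mol/min): A 5.5842, O₂ 2.7971, B 2.8258
Sensible, products 25→216 °C: 287.06 kJ/min
Q = ΔH = -678.97 kJ/min = -11.316 kW
Heat removed = 11.316 kJ/s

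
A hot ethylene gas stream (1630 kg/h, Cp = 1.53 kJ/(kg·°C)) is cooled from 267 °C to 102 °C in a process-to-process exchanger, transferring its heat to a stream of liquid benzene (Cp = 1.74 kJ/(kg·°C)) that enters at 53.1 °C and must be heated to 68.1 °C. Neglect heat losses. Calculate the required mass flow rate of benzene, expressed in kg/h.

Heat released by hot stream: Q = 1630 × 1.53 × (267 − 102) = 411490 kJ/h
Energy balance on cold side (adiabatic exchanger): Q = ṁ_c·Cp_c·(T_c,out − T_c,in)
ṁ_c = 411490 / [1.74 × (68.1 − 53.1)] = 15766 kg/h

ṁ_c = 15800 kg/h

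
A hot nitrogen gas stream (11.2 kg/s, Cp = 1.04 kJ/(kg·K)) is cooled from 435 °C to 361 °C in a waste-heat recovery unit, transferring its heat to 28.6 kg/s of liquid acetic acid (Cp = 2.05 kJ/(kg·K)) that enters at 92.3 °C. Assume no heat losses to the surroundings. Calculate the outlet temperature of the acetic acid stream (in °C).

Heat released by hot stream: Q = 11.2 × 1.04 × (435 − 361) = 861.95 kJ/s
Energy balance on cold side (adiabatic exchanger): Q = ṁ_c·Cp_c·(T_c,out − T_c,in)
T_c,out = 92.3 + 861.95/(28.6 × 2.05) = 107 °C

T_c,out = 107 °C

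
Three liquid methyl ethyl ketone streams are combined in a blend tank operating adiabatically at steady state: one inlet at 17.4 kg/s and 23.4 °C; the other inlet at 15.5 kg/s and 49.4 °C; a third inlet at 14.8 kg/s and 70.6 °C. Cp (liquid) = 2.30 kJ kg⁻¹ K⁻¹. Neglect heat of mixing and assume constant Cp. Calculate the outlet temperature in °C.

Energy balance with Q = 0: Σ ṁᵢCp,ᵢ(T_out − Tᵢ) = 0
Σ ṁᵢCp,ᵢTᵢ = 17.4×2.30×23.4 + 15.5×2.30×49.4 + 14.8×2.30×70.6 = 5100.8
Σ ṁᵢCp,ᵢ = 17.4×2.30 + 15.5×2.30 + 14.8×2.30 = 109.71
T_out = 5100.8 / 109.71 = 46.494 °C

T_out = 46.5 °C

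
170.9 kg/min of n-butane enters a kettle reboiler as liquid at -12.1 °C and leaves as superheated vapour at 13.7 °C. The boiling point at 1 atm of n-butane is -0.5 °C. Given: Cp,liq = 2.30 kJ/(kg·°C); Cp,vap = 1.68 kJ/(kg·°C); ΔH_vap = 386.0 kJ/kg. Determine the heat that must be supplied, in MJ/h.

liquid -12.1→-0.5 °C: 26.68 kJ/kg
vaporisation at -0.5 °C: 386 kJ/kg
vapour -0.5→13.7 °C: 23.856 kJ/kg
Δh = 26.68 + 386 + 23.856 = 436.54 kJ/kg
Q = ṁ·Δh = 170.9 kg/min × 436.54 kJ/kg = 74604 kJ/min
|Q| = 1243.4 kW = 4476.2 MJ/h

Q = 4480 MJ/h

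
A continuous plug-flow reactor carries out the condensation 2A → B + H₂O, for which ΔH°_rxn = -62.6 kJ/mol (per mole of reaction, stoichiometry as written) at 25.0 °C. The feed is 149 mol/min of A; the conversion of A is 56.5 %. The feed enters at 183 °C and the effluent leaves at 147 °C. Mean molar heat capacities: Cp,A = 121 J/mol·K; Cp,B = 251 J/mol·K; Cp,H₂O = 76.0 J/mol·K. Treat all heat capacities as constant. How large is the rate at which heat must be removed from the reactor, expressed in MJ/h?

Extent of reaction ξ = 0.565 × 149 / 2 = 42.092 mol/min
Reaction term: ξ·ΔH°_rxn = 42.092 × -62.6 = -2635 kJ/min
Sensible, feed 183→25 °C: -2848.6 kJ/min
Outlet flows (mol/min): A 64.815, B 42.092, H₂O 42.092
Sensible, products 25→147 °C: 2636 kJ/min
Q = ΔH = -2847.5 kJ/min = -47.459 kW
Heat removed = 170.85 MJ/h

Q_out = 171 MJ/h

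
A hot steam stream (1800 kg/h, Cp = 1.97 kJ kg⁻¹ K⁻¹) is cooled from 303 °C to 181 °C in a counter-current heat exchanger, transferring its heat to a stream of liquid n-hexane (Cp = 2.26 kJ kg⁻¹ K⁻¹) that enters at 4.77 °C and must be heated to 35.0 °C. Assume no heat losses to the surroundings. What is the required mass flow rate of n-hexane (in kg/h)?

Heat released by hot stream: Q = 1800 × 1.97 × (303 − 181) = 432610 kJ/h
Energy balance on cold side (adiabatic exchanger): Q = ṁ_c·Cp_c·(T_c,out − T_c,in)
ṁ_c = 432610 / [2.26 × (35.0 − 4.77)] = 6332.2 kg/h

ṁ_c = 6330 kg/h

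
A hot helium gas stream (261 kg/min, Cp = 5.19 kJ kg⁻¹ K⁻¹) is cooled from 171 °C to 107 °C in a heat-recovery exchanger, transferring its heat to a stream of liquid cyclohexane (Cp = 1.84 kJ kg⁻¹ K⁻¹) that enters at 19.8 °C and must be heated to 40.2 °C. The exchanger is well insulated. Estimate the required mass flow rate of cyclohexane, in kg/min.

ṁ_c = 2310 kg/min

Heat released by hot stream: Q = 261 × 5.19 × (171 − 107) = 86694 kJ/min
Energy balance on cold side (adiabatic exchanger): Q = ṁ_c·Cp_c·(T_c,out − T_c,in)
ṁ_c = 86694 / [1.84 × (40.2 − 19.8)] = 2309.6 kg/min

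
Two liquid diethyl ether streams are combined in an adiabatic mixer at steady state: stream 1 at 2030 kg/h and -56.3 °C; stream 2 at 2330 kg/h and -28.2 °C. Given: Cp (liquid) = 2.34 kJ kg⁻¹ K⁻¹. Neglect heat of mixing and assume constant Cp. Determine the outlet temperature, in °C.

T_out = -41.3 °C

Adiabatic, steady state ⇒ Σ ṁᵢCp,ᵢ(T_out − Tᵢ) = 0
Σ ṁᵢCp,ᵢTᵢ = 2030×2.34×-56.3 + 2330×2.34×-28.2 = -421190
Σ ṁᵢCp,ᵢ = 2030×2.34 + 2330×2.34 = 10202
T_out = -421190 / 10202 = -41.283 °C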